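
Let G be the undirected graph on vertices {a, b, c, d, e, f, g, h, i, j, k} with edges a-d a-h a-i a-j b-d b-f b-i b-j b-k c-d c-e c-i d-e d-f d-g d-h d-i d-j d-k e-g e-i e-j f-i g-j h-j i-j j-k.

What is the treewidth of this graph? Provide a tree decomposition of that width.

Every bag has size at most 4, so the width is 4 − 1 = 3 and tw(G) ≤ 3. Conversely, {d, e, g, j} is a clique of size 4, and the vertices of any clique must share a bag in every tree decomposition; so some bag has ≥ 4 vertices and tw(G) ≥ 3. Therefore the treewidth is 3.

Treewidth 3.
One optimal decomposition is:
Bags: B1 = {d, e, i, j}  B2 = {a, d, i, j}  B3 = {b, d, i, j}  B4 = {c, d, e, i}  B5 = {a, d, h, j}  B6 = {b, d, j, k}  B7 = {b, d, f, i}  B8 = {d, e, g, j}
Tree: B1–B2, B1–B3, B1–B4, B2–B5, B3–B6, B3–B7, B1–B8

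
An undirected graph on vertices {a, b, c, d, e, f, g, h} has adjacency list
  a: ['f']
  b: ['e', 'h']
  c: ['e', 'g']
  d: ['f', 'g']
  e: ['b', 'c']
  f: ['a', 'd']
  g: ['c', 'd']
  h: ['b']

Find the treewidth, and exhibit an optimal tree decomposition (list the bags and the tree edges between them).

The largest bag has 2 vertices, giving width 1; this decomposition certifies tw(G) ≤ 1. Any graph with an edge has treewidth ≥ 1, and G has the edge h–b. The upper and lower bounds meet at 1, so that is the treewidth.

Treewidth 1.
One optimal decomposition is:
Bags: B1 = {b, h}  B2 = {b, e}  B3 = {c, e}  B4 = {c, g}  B5 = {d, g}  B6 = {d, f}  B7 = {a, f}
Tree: B1–B2, B2–B3, B3–B4, B4–B5, B5–B6, B6–B7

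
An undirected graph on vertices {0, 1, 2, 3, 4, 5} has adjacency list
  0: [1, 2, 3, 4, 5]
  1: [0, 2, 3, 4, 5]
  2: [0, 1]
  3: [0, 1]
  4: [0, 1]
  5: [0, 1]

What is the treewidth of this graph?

A width-2 tree decomposition is:
Bags: B1 = {0, 1, 5}  B2 = {0, 1, 4}  B3 = {0, 1, 3}  B4 = {0, 1, 2}
Tree: B1–B2, B2–B3, B2–B4
The largest bag has 3 vertices, giving width 2; this decomposition certifies tw(G) ≤ 2. For the lower bound, the 3 vertices {0, 1, 2} are pairwise adjacent, and any tree decomposition puts a clique entirely inside one bag — forcing width ≥ 2. Hence tw(G) = 2 exactly.

2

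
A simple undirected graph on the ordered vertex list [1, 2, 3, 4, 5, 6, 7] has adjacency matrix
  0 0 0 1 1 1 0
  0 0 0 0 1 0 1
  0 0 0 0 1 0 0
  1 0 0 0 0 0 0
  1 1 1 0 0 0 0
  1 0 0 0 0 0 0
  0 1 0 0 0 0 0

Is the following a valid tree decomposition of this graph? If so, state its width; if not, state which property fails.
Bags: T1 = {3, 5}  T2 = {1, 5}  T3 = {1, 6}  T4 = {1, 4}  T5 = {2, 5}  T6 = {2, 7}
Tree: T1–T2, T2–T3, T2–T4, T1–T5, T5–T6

Yes; width 1.

Checking the three conditions: (i) the bags cover all of {1, 2, 3, 4, 5, 6, 7}; (ii) for each edge, some bag contains both endpoints; (iii) the bags containing any fixed vertex form a subtree. All hold, so the decomposition is valid with width 2 − 1 = 1.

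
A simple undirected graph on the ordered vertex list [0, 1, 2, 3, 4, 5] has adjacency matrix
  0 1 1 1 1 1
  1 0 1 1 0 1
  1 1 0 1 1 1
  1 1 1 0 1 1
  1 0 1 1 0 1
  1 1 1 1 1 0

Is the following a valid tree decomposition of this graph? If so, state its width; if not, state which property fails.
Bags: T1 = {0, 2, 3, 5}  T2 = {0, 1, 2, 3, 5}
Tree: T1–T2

No — vertex 4 appears in no bag.

A tree decomposition must satisfy three properties: every vertex lies in some bag; for every edge, both endpoints lie together in some bag; and for every vertex, the bags containing it form a connected subtree. Here vertex 4 appears in no bag, so the decomposition is invalid.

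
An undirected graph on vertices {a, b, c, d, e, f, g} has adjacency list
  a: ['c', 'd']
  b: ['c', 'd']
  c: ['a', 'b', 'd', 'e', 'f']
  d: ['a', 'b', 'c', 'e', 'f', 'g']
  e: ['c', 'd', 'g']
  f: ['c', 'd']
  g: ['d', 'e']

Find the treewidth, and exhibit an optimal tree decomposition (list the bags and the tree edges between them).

Each bag holds 3 vertices, so the decomposition has width 2, which upper-bounds the treewidth. On the other hand G contains the 3-clique {d, e, g}. A clique must lie in a single bag of any decomposition, so no decomposition can have width below 2. Hence tw(G) = 2 exactly.

Treewidth 2.
One such decomposition:
Bags: B1 = {a, c, d}  B2 = {b, c, d}  B3 = {c, d, f}  B4 = {c, d, e}  B5 = {d, e, g}
Tree: B1–B2, B1–B3, B3–B4, B4–B5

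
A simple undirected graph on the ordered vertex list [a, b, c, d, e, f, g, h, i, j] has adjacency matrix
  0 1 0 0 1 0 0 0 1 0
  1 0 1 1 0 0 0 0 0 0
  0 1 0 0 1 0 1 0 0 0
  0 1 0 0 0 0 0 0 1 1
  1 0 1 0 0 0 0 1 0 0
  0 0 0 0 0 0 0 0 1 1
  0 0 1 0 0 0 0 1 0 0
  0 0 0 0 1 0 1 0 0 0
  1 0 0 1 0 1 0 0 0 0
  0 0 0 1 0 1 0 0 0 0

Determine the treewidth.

2

A width-2 tree decomposition is:
Bags: B1 = {f, i, j}  B2 = {d, i, j}  B3 = {a, d, i}  B4 = {a, b, d}  B5 = {a, b, e}  B6 = {b, c, e}  B7 = {c, e, h}  B8 = {c, g, h}
Tree: B1–B2, B2–B3, B3–B4, B4–B5, B5–B6, B6–B7, B7–B8
The largest bag has 3 vertices, giving width 2; this decomposition certifies tw(G) ≤ 2. For the lower bound, G contains the cycle f–j–d–i–f, so G is not a forest; only forests have treewidth ≤ 1, hence tw(G) ≥ 2. Hence tw(G) = 2 exactly.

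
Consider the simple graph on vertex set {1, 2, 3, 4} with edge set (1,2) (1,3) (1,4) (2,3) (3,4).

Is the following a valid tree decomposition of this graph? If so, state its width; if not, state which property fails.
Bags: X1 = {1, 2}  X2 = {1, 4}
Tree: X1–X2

A tree decomposition must satisfy three properties: every vertex lies in some bag; for every edge, both endpoints lie together in some bag; and for every vertex, the bags containing it form a connected subtree. Here vertex 3 appears in no bag, so the decomposition is invalid.

No — vertex 3 appears in no bag.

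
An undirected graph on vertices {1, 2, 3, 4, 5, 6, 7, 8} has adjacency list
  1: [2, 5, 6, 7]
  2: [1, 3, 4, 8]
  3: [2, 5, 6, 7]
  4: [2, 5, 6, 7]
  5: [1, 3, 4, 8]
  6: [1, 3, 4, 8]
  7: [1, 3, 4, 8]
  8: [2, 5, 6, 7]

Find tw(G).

4

A width-4 tree decomposition is:
Bags: B1 = {1, 3, 4, 5, 8}  B2 = {1, 3, 4, 7, 8}  B3 = {1, 2, 3, 4, 8}  B4 = {1, 3, 4, 6, 8}
Tree: B1–B2, B2–B3, B3–B4
The largest bag has 5 vertices, giving width 4; this decomposition certifies tw(G) ≤ 4. For the lower bound: the 5 vertex sets {1,5}, {4,7}, {2,8}, {3}, {6} are disjoint, each induces a connected subgraph, and every pair is joined by at least one edge of G. Contracting each set to a single vertex therefore yields K_{5} as a minor, and since treewidth is minor-monotone, tw(G) ≥ tw(K_{5}) = 4. Combining the bounds, tw(G) = 4.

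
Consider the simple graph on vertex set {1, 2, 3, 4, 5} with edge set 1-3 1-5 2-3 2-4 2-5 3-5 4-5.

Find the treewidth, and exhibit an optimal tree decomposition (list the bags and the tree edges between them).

The largest bag has 3 vertices, giving width 2; this decomposition certifies tw(G) ≤ 2. For the lower bound, the 3 vertices {1, 3, 5} are pairwise adjacent, and any tree decomposition puts a clique entirely inside one bag — forcing width ≥ 2. Hence tw(G) = 2 exactly.

Treewidth 2.
One such decomposition:
Bags: B1 = {2, 4, 5}  B2 = {2, 3, 5}  B3 = {1, 3, 5}
Tree: B1–B2, B2–B3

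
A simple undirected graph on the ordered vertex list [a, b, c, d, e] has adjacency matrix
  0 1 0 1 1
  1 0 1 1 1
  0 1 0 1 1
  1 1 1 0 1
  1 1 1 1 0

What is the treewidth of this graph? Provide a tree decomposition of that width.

The largest bag has 4 vertices, giving width 3; this decomposition certifies tw(G) ≤ 3. For the lower bound, the 4 vertices {b, c, d, e} are pairwise adjacent, and any tree decomposition puts a clique entirely inside one bag — forcing width ≥ 3. Hence tw(G) = 3 exactly.

Treewidth 3.
One such decomposition:
Bags: B1 = {b, c, d, e}  B2 = {a, b, d, e}
Tree: B1–B2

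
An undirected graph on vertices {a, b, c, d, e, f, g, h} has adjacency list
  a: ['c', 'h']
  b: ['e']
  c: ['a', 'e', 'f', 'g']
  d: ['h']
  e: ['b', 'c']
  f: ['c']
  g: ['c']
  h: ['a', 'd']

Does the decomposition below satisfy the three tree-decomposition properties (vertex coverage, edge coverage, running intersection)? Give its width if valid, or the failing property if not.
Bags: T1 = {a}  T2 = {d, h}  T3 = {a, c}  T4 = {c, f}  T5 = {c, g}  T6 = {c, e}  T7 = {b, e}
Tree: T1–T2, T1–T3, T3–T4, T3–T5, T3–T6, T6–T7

No — edge (h,a) lies in no bag.

A tree decomposition must satisfy three properties: every vertex lies in some bag; for every edge, both endpoints lie together in some bag; and for every vertex, the bags containing it form a connected subtree. Here edge (h,a) lies in no bag, so the decomposition is invalid.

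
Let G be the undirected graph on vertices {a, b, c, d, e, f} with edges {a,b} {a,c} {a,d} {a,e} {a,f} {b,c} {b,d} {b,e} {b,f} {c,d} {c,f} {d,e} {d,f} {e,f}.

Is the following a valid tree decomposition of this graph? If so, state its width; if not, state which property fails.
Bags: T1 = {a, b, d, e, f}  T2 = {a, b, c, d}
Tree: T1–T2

No — edge (f,c) lies in no bag.

A tree decomposition must satisfy three properties: every vertex lies in some bag; for every edge, both endpoints lie together in some bag; and for every vertex, the bags containing it form a connected subtree. Here edge (f,c) lies in no bag, so the decomposition is invalid.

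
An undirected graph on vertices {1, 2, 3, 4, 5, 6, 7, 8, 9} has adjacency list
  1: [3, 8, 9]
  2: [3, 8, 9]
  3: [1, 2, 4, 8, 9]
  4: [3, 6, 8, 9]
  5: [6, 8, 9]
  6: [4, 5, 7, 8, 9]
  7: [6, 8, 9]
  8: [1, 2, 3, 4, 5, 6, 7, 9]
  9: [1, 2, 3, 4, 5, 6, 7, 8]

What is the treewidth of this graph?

3

A width-3 tree decomposition is:
Bags: B1 = {1, 3, 8, 9}  B2 = {3, 4, 8, 9}  B3 = {4, 6, 8, 9}  B4 = {5, 6, 8, 9}  B5 = {2, 3, 8, 9}  B6 = {6, 7, 8, 9}
Tree: B1–B2, B2–B3, B3–B4, B1–B5, B4–B6
Every bag has size at most 4, so the width is 4 − 1 = 3 and tw(G) ≤ 3. Conversely, {1, 3, 8, 9} is a clique of size 4, and the vertices of any clique must share a bag in every tree decomposition; so some bag has ≥ 4 vertices and tw(G) ≥ 3. Combining the bounds, tw(G) = 3.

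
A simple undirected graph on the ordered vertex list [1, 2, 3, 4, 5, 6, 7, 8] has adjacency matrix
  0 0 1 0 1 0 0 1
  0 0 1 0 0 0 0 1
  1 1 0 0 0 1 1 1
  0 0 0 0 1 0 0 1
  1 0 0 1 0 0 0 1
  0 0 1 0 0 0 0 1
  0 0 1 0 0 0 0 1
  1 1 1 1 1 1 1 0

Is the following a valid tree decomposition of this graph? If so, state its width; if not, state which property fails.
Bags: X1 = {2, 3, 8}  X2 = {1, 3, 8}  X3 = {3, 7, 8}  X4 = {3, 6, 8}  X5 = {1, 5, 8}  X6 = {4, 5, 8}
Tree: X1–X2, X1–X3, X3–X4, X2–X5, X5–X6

Vertex coverage: the bags together contain {1, 2, 3, 4, 5, 6, 7, 8}, the full vertex set. Edge coverage: each edge of G has both endpoints in at least one bag. Running intersection: for every vertex, the bags containing it form a connected subtree. All three properties hold, so this is a valid tree decomposition of width max|bag| − 1 = 2, and hence tw(G) ≤ 2.

Yes; width 2.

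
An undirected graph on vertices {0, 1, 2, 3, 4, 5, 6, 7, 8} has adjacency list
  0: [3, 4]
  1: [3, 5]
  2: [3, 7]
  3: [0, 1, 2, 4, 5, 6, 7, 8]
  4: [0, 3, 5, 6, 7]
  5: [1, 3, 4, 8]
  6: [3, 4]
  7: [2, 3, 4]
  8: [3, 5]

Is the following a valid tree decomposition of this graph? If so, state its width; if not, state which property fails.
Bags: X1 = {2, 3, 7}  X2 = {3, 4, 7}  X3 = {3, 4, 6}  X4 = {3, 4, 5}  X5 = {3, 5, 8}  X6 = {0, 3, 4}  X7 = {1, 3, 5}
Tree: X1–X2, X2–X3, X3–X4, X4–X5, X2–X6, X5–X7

Yes; width 2.

Vertex coverage: the bags together contain {0, 1, 2, 3, 4, 5, 6, 7, 8}, the full vertex set. Edge coverage: each edge of G has both endpoints in at least one bag. Running intersection: for every vertex, the bags containing it form a connected subtree. All three properties hold, so this is a valid tree decomposition of width max|bag| − 1 = 2, and hence tw(G) ≤ 2.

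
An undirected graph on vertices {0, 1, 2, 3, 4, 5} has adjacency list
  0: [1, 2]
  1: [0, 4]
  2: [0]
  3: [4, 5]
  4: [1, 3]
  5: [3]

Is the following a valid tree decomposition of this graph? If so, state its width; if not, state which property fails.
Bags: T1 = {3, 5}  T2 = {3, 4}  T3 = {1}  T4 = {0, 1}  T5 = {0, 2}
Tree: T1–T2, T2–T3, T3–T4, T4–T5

No — edge (4,1) lies in no bag.

A tree decomposition must satisfy three properties: every vertex lies in some bag; for every edge, both endpoints lie together in some bag; and for every vertex, the bags containing it form a connected subtree. Here edge (4,1) lies in no bag, so the decomposition is invalid.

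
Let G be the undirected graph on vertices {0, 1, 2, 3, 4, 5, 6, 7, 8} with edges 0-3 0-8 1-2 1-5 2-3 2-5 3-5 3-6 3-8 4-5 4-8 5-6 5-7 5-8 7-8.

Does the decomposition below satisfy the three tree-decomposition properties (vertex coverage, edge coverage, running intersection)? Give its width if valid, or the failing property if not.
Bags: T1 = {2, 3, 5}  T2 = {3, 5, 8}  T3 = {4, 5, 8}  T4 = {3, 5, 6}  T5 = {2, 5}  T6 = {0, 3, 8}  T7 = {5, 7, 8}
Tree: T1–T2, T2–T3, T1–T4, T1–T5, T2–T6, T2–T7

No — vertex 1 appears in no bag.

A tree decomposition must satisfy three properties: every vertex lies in some bag; for every edge, both endpoints lie together in some bag; and for every vertex, the bags containing it form a connected subtree. Here vertex 1 appears in no bag, so the decomposition is invalid.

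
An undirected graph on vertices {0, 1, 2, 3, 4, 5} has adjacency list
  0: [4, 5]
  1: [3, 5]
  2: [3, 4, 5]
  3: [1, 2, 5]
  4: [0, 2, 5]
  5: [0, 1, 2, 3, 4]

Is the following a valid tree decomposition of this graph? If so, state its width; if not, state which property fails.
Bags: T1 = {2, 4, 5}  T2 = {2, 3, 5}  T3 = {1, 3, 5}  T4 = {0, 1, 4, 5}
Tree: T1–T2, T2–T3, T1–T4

A tree decomposition must satisfy three properties: every vertex lies in some bag; for every edge, both endpoints lie together in some bag; and for every vertex, the bags containing it form a connected subtree. Here bags containing vertex 1 are not connected in the tree, so the decomposition is invalid.

No — bags containing vertex 1 are not connected in the tree.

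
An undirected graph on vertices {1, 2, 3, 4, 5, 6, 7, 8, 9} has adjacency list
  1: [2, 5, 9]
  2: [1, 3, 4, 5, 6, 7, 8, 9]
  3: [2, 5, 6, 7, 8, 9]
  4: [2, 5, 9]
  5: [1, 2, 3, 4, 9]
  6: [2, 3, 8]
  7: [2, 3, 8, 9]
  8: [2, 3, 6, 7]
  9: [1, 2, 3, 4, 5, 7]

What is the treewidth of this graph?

3

A width-3 tree decomposition is:
Bags: B1 = {2, 3, 5, 9}  B2 = {2, 3, 7, 9}  B3 = {2, 4, 5, 9}  B4 = {2, 3, 7, 8}  B5 = {1, 2, 5, 9}  B6 = {2, 3, 6, 8}
Tree: B1–B2, B1–B3, B2–B4, B1–B5, B4–B6
The largest bag has 4 vertices, giving width 3; this decomposition certifies tw(G) ≤ 3. On the other hand G contains the 4-clique {1, 2, 5, 9}. A clique must lie in a single bag of any decomposition, so no decomposition can have width below 3. The upper and lower bounds meet at 3, so that is the treewidth.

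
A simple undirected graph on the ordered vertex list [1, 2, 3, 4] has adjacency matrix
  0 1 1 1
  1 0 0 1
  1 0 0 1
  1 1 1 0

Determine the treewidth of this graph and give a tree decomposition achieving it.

Treewidth 2.
One such decomposition:
Bags: B1 = {1, 2, 4}  B2 = {1, 3, 4}
Tree: B1–B2

The largest bag has 3 vertices, giving width 2; this decomposition certifies tw(G) ≤ 2. For the lower bound, the 3 vertices {1, 2, 4} are pairwise adjacent, and any tree decomposition puts a clique entirely inside one bag — forcing width ≥ 2. The upper and lower bounds meet at 2, so that is the treewidth.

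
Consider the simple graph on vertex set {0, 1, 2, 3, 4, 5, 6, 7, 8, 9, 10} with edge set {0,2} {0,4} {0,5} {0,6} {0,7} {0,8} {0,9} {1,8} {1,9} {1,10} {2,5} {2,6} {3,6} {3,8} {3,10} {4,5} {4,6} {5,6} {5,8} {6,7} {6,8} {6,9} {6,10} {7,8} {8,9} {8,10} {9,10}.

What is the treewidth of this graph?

A width-3 tree decomposition is:
Bags: B1 = {0, 5, 6, 8}  B2 = {0, 6, 8, 9}  B3 = {6, 8, 9, 10}  B4 = {0, 6, 7, 8}  B5 = {0, 2, 5, 6}  B6 = {3, 6, 8, 10}  B7 = {1, 8, 9, 10}  B8 = {0, 4, 5, 6}
Tree: B1–B2, B2–B3, B1–B4, B1–B5, B3–B6, B3–B7, B5–B8
Every bag has size at most 4, so the width is 4 − 1 = 3 and tw(G) ≤ 3. On the other hand G contains the 4-clique {1, 8, 9, 10}. A clique must lie in a single bag of any decomposition, so no decomposition can have width below 3. Combining the bounds, tw(G) = 3.

3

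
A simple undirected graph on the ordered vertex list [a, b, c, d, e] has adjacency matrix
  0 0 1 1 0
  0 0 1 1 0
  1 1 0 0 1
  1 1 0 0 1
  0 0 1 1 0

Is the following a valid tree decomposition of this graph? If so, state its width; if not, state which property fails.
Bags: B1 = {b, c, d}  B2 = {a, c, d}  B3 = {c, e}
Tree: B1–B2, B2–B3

A tree decomposition must satisfy three properties: every vertex lies in some bag; for every edge, both endpoints lie together in some bag; and for every vertex, the bags containing it form a connected subtree. Here edge (d,e) lies in no bag, so the decomposition is invalid.

No — edge (d,e) lies in no bag.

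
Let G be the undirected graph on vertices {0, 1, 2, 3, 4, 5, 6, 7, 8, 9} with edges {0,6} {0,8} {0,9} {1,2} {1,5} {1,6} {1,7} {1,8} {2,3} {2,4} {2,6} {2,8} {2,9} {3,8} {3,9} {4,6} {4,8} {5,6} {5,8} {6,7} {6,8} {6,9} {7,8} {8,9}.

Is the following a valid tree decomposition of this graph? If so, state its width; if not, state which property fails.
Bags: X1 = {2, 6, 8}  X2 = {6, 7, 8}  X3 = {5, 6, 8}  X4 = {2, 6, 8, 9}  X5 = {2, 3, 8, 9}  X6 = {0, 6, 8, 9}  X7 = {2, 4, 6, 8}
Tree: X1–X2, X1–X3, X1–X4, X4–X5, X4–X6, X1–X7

No — vertex 1 appears in no bag.

A tree decomposition must satisfy three properties: every vertex lies in some bag; for every edge, both endpoints lie together in some bag; and for every vertex, the bags containing it form a connected subtree. Here vertex 1 appears in no bag, so the decomposition is invalid.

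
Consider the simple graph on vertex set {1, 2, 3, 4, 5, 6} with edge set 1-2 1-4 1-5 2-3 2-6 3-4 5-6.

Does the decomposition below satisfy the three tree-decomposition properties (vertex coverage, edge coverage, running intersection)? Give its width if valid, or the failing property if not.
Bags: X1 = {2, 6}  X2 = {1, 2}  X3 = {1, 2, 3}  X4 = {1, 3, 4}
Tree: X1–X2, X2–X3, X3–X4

No — vertex 5 appears in no bag.

A tree decomposition must satisfy three properties: every vertex lies in some bag; for every edge, both endpoints lie together in some bag; and for every vertex, the bags containing it form a connected subtree. Here vertex 5 appears in no bag, so the decomposition is invalid.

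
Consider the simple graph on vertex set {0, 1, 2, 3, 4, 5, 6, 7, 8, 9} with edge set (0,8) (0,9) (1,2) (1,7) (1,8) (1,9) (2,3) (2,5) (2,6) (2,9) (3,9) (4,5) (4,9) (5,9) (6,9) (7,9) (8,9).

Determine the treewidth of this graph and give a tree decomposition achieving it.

Treewidth 2.
Bags: B1 = {2, 3, 9}  B2 = {2, 5, 9}  B3 = {1, 2, 9}  B4 = {4, 5, 9}  B5 = {1, 7, 9}  B6 = {1, 8, 9}  B7 = {0, 8, 9}  B8 = {2, 6, 9}
Tree: B1–B2, B2–B3, B2–B4, B3–B5, B5–B6, B6–B7, B3–B8

Every bag has size at most 3, so the width is 3 − 1 = 2 and tw(G) ≤ 2. On the other hand G contains the 3-clique {0, 8, 9}. A clique must lie in a single bag of any decomposition, so no decomposition can have width below 2. The upper and lower bounds meet at 2, so that is the treewidth.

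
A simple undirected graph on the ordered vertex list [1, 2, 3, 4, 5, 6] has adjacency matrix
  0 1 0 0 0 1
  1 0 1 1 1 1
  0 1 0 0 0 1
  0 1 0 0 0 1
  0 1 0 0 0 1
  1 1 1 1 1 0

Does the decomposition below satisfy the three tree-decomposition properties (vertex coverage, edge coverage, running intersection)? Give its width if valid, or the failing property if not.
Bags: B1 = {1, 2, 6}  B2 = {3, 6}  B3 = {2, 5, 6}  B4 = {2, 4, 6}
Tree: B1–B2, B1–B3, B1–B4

No — edge (2,3) lies in no bag.

A tree decomposition must satisfy three properties: every vertex lies in some bag; for every edge, both endpoints lie together in some bag; and for every vertex, the bags containing it form a connected subtree. Here edge (2,3) lies in no bag, so the decomposition is invalid.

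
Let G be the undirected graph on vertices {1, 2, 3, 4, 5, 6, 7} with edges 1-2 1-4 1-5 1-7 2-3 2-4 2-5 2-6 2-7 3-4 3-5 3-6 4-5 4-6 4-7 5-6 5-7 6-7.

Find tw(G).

4

A width-4 tree decomposition is:
Bags: B1 = {2, 3, 4, 5, 6}  B2 = {2, 4, 5, 6, 7}  B3 = {1, 2, 4, 5, 7}
Tree: B1–B2, B2–B3
Each bag holds 5 vertices, so the decomposition has width 4, which upper-bounds the treewidth. For the lower bound, the 5 vertices {1, 2, 4, 5, 7} are pairwise adjacent, and any tree decomposition puts a clique entirely inside one bag — forcing width ≥ 4. The upper and lower bounds meet at 4, so that is the treewidth.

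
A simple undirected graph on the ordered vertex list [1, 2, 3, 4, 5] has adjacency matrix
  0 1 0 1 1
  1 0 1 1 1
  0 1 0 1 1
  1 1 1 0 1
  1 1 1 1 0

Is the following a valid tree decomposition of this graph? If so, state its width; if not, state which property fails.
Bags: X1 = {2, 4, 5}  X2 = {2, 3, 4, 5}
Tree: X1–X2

A tree decomposition must satisfy three properties: every vertex lies in some bag; for every edge, both endpoints lie together in some bag; and for every vertex, the bags containing it form a connected subtree. Here vertex 1 appears in no bag, so the decomposition is invalid.

No — vertex 1 appears in no bag.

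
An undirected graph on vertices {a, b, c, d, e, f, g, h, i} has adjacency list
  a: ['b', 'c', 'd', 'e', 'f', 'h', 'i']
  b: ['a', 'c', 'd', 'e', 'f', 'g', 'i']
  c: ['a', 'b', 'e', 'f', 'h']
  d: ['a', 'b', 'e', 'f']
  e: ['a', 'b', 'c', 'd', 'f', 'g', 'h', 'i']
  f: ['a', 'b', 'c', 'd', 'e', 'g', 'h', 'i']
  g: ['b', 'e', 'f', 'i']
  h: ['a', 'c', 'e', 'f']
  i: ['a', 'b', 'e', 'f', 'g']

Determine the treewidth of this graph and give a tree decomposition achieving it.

Every bag has size at most 5, so the width is 5 − 1 = 4 and tw(G) ≤ 4. On the other hand G contains the 5-clique {a, c, e, f, h}. A clique must lie in a single bag of any decomposition, so no decomposition can have width below 4. Hence tw(G) = 4 exactly.

Treewidth 4.
Bags: B1 = {a, b, e, f, i}  B2 = {a, b, c, e, f}  B3 = {b, e, f, g, i}  B4 = {a, b, d, e, f}  B5 = {a, c, e, f, h}
Tree: B1–B2, B1–B3, B1–B4, B2–B5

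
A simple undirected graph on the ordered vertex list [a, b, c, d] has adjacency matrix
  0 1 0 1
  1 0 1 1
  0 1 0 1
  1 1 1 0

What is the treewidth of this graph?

A width-2 tree decomposition is:
Bags: B1 = {b, c, d}  B2 = {a, b, d}
Tree: B1–B2
Each bag holds 3 vertices, so the decomposition has width 2, which upper-bounds the treewidth. For the lower bound, the 3 vertices {b, c, d} are pairwise adjacent, and any tree decomposition puts a clique entirely inside one bag — forcing width ≥ 2. The upper and lower bounds meet at 2, so that is the treewidth.

2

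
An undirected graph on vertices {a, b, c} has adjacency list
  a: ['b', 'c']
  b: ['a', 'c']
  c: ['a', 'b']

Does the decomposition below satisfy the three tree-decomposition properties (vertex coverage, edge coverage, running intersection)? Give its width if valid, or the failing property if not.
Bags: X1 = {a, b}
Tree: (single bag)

No — vertex c appears in no bag.

A tree decomposition must satisfy three properties: every vertex lies in some bag; for every edge, both endpoints lie together in some bag; and for every vertex, the bags containing it form a connected subtree. Here vertex c appears in no bag, so the decomposition is invalid.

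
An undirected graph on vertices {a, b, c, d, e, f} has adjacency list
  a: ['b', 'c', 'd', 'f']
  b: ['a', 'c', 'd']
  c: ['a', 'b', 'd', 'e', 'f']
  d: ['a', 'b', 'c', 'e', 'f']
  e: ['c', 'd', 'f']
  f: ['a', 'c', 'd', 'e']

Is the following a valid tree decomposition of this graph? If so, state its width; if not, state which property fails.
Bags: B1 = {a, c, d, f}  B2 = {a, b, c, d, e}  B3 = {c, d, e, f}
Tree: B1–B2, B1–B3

No — bags containing vertex e are not connected in the tree.

A tree decomposition must satisfy three properties: every vertex lies in some bag; for every edge, both endpoints lie together in some bag; and for every vertex, the bags containing it form a connected subtree. Here bags containing vertex e are not connected in the tree, so the decomposition is invalid.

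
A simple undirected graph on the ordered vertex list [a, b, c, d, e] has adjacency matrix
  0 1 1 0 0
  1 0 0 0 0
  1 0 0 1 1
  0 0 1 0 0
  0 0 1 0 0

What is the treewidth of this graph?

1

A width-1 tree decomposition is:
Bags: B1 = {c, d}  B2 = {a, c}  B3 = {a, b}  B4 = {c, e}
Tree: B1–B2, B2–B3, B1–B4
The largest bag has 2 vertices, giving width 1; this decomposition certifies tw(G) ≤ 1. G has an edge, so its treewidth is at least 1. Hence tw(G) = 1 exactly.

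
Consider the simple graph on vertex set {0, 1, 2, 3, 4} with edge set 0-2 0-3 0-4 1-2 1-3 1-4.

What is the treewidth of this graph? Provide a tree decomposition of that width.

The largest bag has 3 vertices, giving width 2; this decomposition certifies tw(G) ≤ 2. For the lower bound, G contains the cycle 2–1–4–0–2, so G is not a forest; only forests have treewidth ≤ 1, hence tw(G) ≥ 2. The upper and lower bounds meet at 2, so that is the treewidth.

Treewidth 2.
One optimal decomposition is:
Bags: B1 = {0, 1, 2}  B2 = {0, 1, 4}  B3 = {0, 1, 3}
Tree: B1–B2, B2–B3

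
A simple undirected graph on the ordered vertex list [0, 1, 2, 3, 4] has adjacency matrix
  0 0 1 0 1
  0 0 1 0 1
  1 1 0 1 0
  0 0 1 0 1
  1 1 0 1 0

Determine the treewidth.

A width-2 tree decomposition is:
Bags: B1 = {1, 2, 4}  B2 = {2, 3, 4}  B3 = {0, 2, 4}
Tree: B1–B2, B2–B3
Every bag has size at most 3, so the width is 3 − 1 = 2 and tw(G) ≤ 2. Since 4–1–2–3–4 is a cycle in G, G is not acyclic. Forests are exactly the graphs of treewidth ≤ 1, so tw(G) ≥ 2. The upper and lower bounds meet at 2, so that is the treewidth.

2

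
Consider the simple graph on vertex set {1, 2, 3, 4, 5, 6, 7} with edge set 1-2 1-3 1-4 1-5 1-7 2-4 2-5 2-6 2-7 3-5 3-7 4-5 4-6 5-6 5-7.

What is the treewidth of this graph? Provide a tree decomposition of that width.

Treewidth 3.
One optimal decomposition is:
Bags: B1 = {1, 2, 4, 5}  B2 = {1, 2, 5, 7}  B3 = {2, 4, 5, 6}  B4 = {1, 3, 5, 7}
Tree: B1–B2, B1–B3, B2–B4

Each bag holds 4 vertices, so the decomposition has width 3, which upper-bounds the treewidth. On the other hand G contains the 4-clique {1, 2, 4, 5}. A clique must lie in a single bag of any decomposition, so no decomposition can have width below 3. Therefore the treewidth is 3.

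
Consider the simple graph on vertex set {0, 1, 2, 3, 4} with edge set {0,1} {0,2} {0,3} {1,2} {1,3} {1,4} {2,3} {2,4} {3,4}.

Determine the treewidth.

3

A width-3 tree decomposition is:
Bags: B1 = {0, 1, 2, 3}  B2 = {1, 2, 3, 4}
Tree: B1–B2
The largest bag has 4 vertices, giving width 3; this decomposition certifies tw(G) ≤ 3. Conversely, {0, 1, 2, 3} is a clique of size 4, and the vertices of any clique must share a bag in every tree decomposition; so some bag has ≥ 4 vertices and tw(G) ≥ 3. The upper and lower bounds meet at 3, so that is the treewidth.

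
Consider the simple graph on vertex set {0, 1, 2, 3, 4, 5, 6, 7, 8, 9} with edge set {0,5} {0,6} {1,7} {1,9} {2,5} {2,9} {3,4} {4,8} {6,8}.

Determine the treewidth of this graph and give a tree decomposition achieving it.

Every bag has size at most 2, so the width is 2 − 1 = 1 and tw(G) ≤ 1. Since G has at least one edge (e.g. 3–4), it is not an edgeless graph, so tw(G) ≥ 1. Combining the bounds, tw(G) = 1.

Treewidth 1.
One optimal decomposition is:
Bags: B1 = {3, 4}  B2 = {4, 8}  B3 = {6, 8}  B4 = {0, 6}  B5 = {0, 5}  B6 = {2, 5}  B7 = {2, 9}  B8 = {1, 9}  B9 = {1, 7}
Tree: B1–B2, B2–B3, B3–B4, B4–B5, B5–B6, B6–B7, B7–B8, B8–B9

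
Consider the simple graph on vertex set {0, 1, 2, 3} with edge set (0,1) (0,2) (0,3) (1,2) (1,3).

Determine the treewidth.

2

A width-2 tree decomposition is:
Bags: B1 = {0, 1, 3}  B2 = {0, 1, 2}
Tree: B1–B2
Each bag holds 3 vertices, so the decomposition has width 2, which upper-bounds the treewidth. Conversely, {0, 1, 2} is a clique of size 3, and the vertices of any clique must share a bag in every tree decomposition; so some bag has ≥ 3 vertices and tw(G) ≥ 2. Therefore the treewidth is 2.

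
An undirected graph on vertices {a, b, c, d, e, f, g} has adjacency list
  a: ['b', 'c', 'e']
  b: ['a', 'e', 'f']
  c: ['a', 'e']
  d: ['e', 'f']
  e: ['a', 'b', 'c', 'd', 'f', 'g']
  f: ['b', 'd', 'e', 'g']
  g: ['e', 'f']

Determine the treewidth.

2

A width-2 tree decomposition is:
Bags: B1 = {a, c, e}  B2 = {a, b, e}  B3 = {b, e, f}  B4 = {d, e, f}  B5 = {e, f, g}
Tree: B1–B2, B2–B3, B3–B4, B4–B5
The largest bag has 3 vertices, giving width 2; this decomposition certifies tw(G) ≤ 2. For the lower bound, the 3 vertices {a, c, e} are pairwise adjacent, and any tree decomposition puts a clique entirely inside one bag — forcing width ≥ 2. Combining the bounds, tw(G) = 2.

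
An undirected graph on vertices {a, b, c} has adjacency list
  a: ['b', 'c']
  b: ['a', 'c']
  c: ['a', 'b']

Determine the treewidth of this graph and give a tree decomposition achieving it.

Treewidth 2.
One such decomposition:
Bags: B1 = {a, b, c}
Tree: (single bag)

With just one bag of size 3, the width is 3 − 1 = 2, so tw(G) ≤ 2. Conversely, {a, b, c} is a clique of size 3, and the vertices of any clique must share a bag in every tree decomposition; so some bag has ≥ 3 vertices and tw(G) ≥ 2. Therefore the treewidth is 2.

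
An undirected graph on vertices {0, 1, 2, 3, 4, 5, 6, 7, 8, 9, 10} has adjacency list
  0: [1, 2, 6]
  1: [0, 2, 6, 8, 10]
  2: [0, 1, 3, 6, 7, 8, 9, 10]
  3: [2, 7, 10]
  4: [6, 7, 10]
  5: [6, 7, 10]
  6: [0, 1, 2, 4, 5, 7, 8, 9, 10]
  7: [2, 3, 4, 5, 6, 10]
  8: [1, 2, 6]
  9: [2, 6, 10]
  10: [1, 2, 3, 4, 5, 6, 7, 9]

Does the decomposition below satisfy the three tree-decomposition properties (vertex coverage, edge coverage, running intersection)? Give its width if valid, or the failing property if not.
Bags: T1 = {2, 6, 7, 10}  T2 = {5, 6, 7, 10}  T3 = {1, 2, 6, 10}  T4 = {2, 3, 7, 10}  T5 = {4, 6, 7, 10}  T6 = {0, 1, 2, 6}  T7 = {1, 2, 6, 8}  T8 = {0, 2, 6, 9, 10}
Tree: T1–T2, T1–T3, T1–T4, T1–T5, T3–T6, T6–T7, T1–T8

No — bags containing vertex 0 are not connected in the tree.

A tree decomposition must satisfy three properties: every vertex lies in some bag; for every edge, both endpoints lie together in some bag; and for every vertex, the bags containing it form a connected subtree. Here bags containing vertex 0 are not connected in the tree, so the decomposition is invalid.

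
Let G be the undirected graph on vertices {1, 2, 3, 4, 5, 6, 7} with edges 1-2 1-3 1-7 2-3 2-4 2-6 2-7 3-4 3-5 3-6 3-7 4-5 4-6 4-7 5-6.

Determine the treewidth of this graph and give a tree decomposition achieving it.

Treewidth 3.
Bags: B1 = {2, 3, 4, 7}  B2 = {2, 3, 4, 6}  B3 = {3, 4, 5, 6}  B4 = {1, 2, 3, 7}
Tree: B1–B2, B2–B3, B1–B4

Each bag holds 4 vertices, so the decomposition has width 3, which upper-bounds the treewidth. Conversely, {1, 2, 3, 7} is a clique of size 4, and the vertices of any clique must share a bag in every tree decomposition; so some bag has ≥ 4 vertices and tw(G) ≥ 3. Combining the bounds, tw(G) = 3.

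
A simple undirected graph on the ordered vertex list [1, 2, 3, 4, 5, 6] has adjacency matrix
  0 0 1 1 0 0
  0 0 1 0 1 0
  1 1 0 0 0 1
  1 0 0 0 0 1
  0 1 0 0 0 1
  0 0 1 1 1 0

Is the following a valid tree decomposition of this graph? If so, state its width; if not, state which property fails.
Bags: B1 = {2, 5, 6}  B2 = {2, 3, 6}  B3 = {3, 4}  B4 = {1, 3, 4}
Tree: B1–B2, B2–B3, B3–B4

No — edge (6,4) lies in no bag.

A tree decomposition must satisfy three properties: every vertex lies in some bag; for every edge, both endpoints lie together in some bag; and for every vertex, the bags containing it form a connected subtree. Here edge (6,4) lies in no bag, so the decomposition is invalid.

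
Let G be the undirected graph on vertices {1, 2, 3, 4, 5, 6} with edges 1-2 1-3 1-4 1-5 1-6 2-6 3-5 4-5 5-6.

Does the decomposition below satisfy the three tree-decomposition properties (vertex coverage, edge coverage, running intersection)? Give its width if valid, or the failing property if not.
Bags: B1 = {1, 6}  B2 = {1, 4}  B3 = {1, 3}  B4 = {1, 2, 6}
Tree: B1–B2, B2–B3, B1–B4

No — vertex 5 appears in no bag.

A tree decomposition must satisfy three properties: every vertex lies in some bag; for every edge, both endpoints lie together in some bag; and for every vertex, the bags containing it form a connected subtree. Here vertex 5 appears in no bag, so the decomposition is invalid.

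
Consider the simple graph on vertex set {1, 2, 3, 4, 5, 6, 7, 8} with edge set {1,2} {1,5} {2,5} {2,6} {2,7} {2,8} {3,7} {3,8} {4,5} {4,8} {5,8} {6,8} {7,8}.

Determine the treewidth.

A width-2 tree decomposition is:
Bags: B1 = {2, 6, 8}  B2 = {2, 5, 8}  B3 = {2, 7, 8}  B4 = {4, 5, 8}  B5 = {3, 7, 8}  B6 = {1, 2, 5}
Tree: B1–B2, B2–B3, B2–B4, B3–B5, B2–B6
Every bag has size at most 3, so the width is 3 − 1 = 2 and tw(G) ≤ 2. For the lower bound, the 3 vertices {2, 5, 8} are pairwise adjacent, and any tree decomposition puts a clique entirely inside one bag — forcing width ≥ 2. Hence tw(G) = 2 exactly.

2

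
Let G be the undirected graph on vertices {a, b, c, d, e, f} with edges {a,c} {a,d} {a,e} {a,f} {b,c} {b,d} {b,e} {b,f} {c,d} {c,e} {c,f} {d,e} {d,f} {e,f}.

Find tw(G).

4

A width-4 tree decomposition is:
Bags: B1 = {a, c, d, e, f}  B2 = {b, c, d, e, f}
Tree: B1–B2
Every bag has size at most 5, so the width is 5 − 1 = 4 and tw(G) ≤ 4. On the other hand G contains the 5-clique {a, c, d, e, f}. A clique must lie in a single bag of any decomposition, so no decomposition can have width below 4. The upper and lower bounds meet at 4, so that is the treewidth.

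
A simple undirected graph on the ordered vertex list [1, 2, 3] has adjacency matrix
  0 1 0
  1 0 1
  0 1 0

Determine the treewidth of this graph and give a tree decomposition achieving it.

Treewidth 1.
One such decomposition:
Bags: B1 = {2, 3}  B2 = {1, 2}
Tree: B1–B2

Every bag has size at most 2, so the width is 2 − 1 = 1 and tw(G) ≤ 1. Since G has at least one edge (e.g. 3–2), it is not an edgeless graph, so tw(G) ≥ 1. Combining the bounds, tw(G) = 1.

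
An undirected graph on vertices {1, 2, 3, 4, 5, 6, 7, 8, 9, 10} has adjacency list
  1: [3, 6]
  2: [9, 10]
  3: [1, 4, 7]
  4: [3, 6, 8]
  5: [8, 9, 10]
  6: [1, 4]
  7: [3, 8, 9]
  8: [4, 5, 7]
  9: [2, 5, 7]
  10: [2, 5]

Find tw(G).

A width-2 tree decomposition is:
Bags: B1 = {1, 3, 6}  B2 = {3, 4, 6}  B3 = {3, 4, 7}  B4 = {4, 7, 8}  B5 = {7, 8, 9}  B6 = {5, 8, 9}  B7 = {2, 5, 9}  B8 = {2, 5, 10}
Tree: B1–B2, B2–B3, B3–B4, B4–B5, B5–B6, B6–B7, B7–B8
The largest bag has 3 vertices, giving width 2; this decomposition certifies tw(G) ≤ 2. Since 1–6–4–3–1 is a cycle in G, G is not acyclic. Forests are exactly the graphs of treewidth ≤ 1, so tw(G) ≥ 2. Combining the bounds, tw(G) = 2.

2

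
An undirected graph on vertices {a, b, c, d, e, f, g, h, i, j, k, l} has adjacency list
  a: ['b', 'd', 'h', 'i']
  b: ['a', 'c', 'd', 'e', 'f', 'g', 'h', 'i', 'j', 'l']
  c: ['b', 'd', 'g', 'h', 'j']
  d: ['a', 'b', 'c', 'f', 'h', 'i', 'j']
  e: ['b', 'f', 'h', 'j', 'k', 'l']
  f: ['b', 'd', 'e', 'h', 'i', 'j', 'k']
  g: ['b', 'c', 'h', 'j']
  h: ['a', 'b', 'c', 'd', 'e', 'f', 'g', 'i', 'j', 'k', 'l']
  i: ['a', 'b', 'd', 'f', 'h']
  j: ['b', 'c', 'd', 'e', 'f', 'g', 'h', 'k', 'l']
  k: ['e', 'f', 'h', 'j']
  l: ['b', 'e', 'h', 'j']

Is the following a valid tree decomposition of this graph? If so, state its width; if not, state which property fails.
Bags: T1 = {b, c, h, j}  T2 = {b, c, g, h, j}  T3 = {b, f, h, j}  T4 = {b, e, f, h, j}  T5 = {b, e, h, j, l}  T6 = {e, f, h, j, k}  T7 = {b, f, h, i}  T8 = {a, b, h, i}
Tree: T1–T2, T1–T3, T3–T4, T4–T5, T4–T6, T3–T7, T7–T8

A tree decomposition must satisfy three properties: every vertex lies in some bag; for every edge, both endpoints lie together in some bag; and for every vertex, the bags containing it form a connected subtree. Here vertex d appears in no bag, so the decomposition is invalid.

No — vertex d appears in no bag.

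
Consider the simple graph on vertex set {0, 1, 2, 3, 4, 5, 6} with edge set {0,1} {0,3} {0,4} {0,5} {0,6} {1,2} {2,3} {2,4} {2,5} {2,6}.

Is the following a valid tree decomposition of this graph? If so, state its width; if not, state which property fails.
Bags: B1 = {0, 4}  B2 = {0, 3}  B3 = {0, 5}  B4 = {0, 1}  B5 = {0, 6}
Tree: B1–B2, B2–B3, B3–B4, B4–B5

A tree decomposition must satisfy three properties: every vertex lies in some bag; for every edge, both endpoints lie together in some bag; and for every vertex, the bags containing it form a connected subtree. Here vertex 2 appears in no bag, so the decomposition is invalid.

No — vertex 2 appears in no bag.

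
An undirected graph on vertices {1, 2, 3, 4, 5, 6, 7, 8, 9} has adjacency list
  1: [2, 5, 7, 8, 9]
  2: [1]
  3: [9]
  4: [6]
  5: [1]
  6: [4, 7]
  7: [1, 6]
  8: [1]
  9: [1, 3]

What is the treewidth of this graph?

A width-1 tree decomposition is:
Bags: B1 = {1, 7}  B2 = {6, 7}  B3 = {1, 8}  B4 = {4, 6}  B5 = {1, 9}  B6 = {1, 5}  B7 = {1, 2}  B8 = {3, 9}
Tree: B1–B2, B1–B3, B2–B4, B1–B5, B5–B6, B1–B7, B5–B8
Every bag has size at most 2, so the width is 2 − 1 = 1 and tw(G) ≤ 1. G has an edge, so its treewidth is at least 1. Combining the bounds, tw(G) = 1.

1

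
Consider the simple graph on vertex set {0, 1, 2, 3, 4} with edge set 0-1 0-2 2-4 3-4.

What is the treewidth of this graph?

1

A width-1 tree decomposition is:
Bags: B1 = {3, 4}  B2 = {2, 4}  B3 = {0, 2}  B4 = {0, 1}
Tree: B1–B2, B2–B3, B3–B4
The largest bag has 2 vertices, giving width 1; this decomposition certifies tw(G) ≤ 1. G has an edge, so its treewidth is at least 1. Hence tw(G) = 1 exactly.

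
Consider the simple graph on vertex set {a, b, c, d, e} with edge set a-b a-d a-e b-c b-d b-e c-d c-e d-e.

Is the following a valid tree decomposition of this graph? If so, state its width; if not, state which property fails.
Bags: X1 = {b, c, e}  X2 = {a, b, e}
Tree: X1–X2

A tree decomposition must satisfy three properties: every vertex lies in some bag; for every edge, both endpoints lie together in some bag; and for every vertex, the bags containing it form a connected subtree. Here vertex d appears in no bag, so the decomposition is invalid.

No — vertex d appears in no bag.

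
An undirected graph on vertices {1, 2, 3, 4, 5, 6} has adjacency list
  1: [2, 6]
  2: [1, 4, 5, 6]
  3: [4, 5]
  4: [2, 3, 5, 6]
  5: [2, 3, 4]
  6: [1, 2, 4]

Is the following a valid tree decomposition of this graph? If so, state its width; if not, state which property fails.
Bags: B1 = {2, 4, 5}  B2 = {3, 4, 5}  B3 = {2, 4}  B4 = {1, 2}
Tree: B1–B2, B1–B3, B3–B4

No — vertex 6 appears in no bag.

A tree decomposition must satisfy three properties: every vertex lies in some bag; for every edge, both endpoints lie together in some bag; and for every vertex, the bags containing it form a connected subtree. Here vertex 6 appears in no bag, so the decomposition is invalid.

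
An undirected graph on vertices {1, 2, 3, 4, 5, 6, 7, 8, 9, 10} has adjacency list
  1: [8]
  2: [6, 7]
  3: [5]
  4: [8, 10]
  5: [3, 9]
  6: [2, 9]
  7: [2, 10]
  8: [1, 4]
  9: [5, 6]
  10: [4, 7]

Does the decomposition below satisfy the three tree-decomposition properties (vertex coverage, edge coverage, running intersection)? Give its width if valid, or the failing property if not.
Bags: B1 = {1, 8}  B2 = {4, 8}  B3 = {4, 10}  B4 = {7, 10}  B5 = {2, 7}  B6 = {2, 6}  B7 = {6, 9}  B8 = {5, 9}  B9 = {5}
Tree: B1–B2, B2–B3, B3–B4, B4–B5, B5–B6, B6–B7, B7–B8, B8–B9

No — vertex 3 appears in no bag.

A tree decomposition must satisfy three properties: every vertex lies in some bag; for every edge, both endpoints lie together in some bag; and for every vertex, the bags containing it form a connected subtree. Here vertex 3 appears in no bag, so the decomposition is invalid.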